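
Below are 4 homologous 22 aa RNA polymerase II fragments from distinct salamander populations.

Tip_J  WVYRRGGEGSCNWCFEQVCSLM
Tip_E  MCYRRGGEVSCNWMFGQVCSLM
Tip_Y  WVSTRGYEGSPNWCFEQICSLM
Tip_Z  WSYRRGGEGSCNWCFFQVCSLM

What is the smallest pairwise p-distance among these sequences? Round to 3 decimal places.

Pairwise Hamming distances:
  Tip_J vs Tip_E: 5
  Tip_J vs Tip_Y: 5
  Tip_J vs Tip_Z: 2
  Tip_E vs Tip_Y: 10
  Tip_E vs Tip_Z: 5
  Tip_Y vs Tip_Z: 7
The smallest is 2 mismatches, between Tip_J and Tip_Z; p = 2/22 = 0.091.

0.091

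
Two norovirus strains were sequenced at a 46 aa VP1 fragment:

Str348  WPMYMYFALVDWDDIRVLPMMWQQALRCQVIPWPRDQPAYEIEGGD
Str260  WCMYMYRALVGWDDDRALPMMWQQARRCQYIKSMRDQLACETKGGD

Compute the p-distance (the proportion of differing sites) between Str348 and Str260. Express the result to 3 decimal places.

0.304

Differing sites — 2:P/C; 7:F/R; 11:D/G; 15:I/D; 17:V/A; 26:L/R; 30:V/Y; 32:P/K; 33:W/S; 34:P/M; 38:P/L; 40:Y/C; 42:I/T; 43:E/K.
There are 14 differences over 46 sites, so p = 14/46 = 0.304.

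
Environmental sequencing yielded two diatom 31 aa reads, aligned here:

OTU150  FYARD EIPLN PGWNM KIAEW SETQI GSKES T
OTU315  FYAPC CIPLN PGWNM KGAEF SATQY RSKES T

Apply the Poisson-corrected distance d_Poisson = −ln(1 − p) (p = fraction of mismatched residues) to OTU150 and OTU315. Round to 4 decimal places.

0.2985

The sequences differ at positions 4 (R/P), 5 (D/C), 6 (E/C), 17 (I/G), 20 (W/F), 22 (E/A), 25 (I/Y), 26 (G/R).
p = 8/31 = 0.258065.
d = −ln(1 − 0.258065) = −ln(0.741935) = 0.2985.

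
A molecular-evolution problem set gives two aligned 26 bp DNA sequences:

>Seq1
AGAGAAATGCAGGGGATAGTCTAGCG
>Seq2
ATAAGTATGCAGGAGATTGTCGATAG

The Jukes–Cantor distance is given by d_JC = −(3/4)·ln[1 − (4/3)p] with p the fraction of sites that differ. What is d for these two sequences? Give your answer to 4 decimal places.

Mismatches occur at site 2 (G/T), site 4 (G/A), site 5 (A/G), site 6 (A/T), site 14 (G/A), site 18 (A/T), site 22 (T/G), site 24 (G/T), site 25 (C/A).
p = 9/26 = 0.346154.
d = −0.75 · ln(1 − (4/3)·0.346154) = −0.75 · ln(0.538461) = −0.75 · (-0.619040) = 0.4643.

0.4643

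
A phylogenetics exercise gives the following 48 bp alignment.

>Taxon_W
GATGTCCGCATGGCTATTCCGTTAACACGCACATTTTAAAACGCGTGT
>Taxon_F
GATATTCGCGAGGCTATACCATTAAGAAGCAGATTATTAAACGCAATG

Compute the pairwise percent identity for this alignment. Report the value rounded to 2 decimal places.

68.75%

Differing sites — 4:G/A; 6:C/T; 10:A/G; 11:T/A; 18:T/A; 21:G/A; 26:C/G; 28:C/A; 32:C/G; 36:T/A; 38:A/T; 45:G/A; 46:T/A; 47:G/T; 48:T/G.
33 of the 48 sites match, so the percent identity is 33/48 × 100 = 68.75%.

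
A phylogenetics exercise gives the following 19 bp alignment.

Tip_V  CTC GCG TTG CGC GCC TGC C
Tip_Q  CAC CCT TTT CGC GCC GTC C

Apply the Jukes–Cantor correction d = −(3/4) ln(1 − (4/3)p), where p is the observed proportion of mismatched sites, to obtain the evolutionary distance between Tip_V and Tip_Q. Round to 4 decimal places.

Mismatches occur at site 2 (T→A), site 4 (G→C), site 6 (G→T), site 9 (G→T), site 16 (T→G), site 17 (G→T).
p = 6/19 = 0.315789.
d = −0.75 · ln(1 − (4/3)·0.315789) = −0.75 · ln(0.578948) = −0.75 · (-0.546543) = 0.4099.

0.4099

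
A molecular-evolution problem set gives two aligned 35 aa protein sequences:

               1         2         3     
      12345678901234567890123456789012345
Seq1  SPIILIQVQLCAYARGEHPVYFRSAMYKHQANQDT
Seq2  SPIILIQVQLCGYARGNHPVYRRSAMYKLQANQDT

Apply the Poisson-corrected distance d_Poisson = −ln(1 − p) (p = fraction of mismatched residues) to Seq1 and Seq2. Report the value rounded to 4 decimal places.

Differing sites — 12:A/G; 17:E/N; 22:F/R; 29:H/L.
p = 4/35 = 0.114286.
d = −ln(1 − 0.114286) = −ln(0.885714) = 0.1214.

0.1214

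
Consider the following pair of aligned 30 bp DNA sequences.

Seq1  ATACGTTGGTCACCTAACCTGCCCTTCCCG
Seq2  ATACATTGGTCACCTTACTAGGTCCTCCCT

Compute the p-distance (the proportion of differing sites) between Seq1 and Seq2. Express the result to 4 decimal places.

0.2667

Differing sites — 5:G/A; 16:A/T; 19:C/T; 20:T/A; 22:C/G; 23:C/T; 25:T/C; 30:G/T.
There are 8 differences over 30 sites, so p = 8/30 = 0.2667.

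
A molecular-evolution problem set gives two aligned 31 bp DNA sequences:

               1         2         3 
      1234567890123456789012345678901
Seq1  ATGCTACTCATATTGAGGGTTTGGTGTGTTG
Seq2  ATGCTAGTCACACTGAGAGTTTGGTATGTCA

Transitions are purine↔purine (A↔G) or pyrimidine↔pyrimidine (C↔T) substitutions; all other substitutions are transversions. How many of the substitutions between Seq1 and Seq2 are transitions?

6

Mismatches occur at site 7 (C/G, transversion), site 11 (T/C, transition), site 13 (T/C, transition), site 18 (G/A, transition), site 26 (G/A, transition), site 30 (T/C, transition), site 31 (G/A, transition).
Of the 7 differences, 6 transitions and 1 transversion, so the answer is 6.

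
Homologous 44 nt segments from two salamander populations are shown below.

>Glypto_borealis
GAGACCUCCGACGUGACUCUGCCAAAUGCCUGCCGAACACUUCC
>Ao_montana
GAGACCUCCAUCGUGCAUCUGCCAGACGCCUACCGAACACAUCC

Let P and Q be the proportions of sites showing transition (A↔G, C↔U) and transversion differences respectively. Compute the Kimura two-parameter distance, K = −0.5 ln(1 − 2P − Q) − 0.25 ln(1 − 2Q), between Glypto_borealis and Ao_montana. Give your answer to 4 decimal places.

Mismatches occur at site 10 (G↔A, transition), site 11 (A↔U, transversion), site 16 (A↔C, transversion), site 17 (C↔A, transversion), site 25 (A↔G, transition), site 27 (U↔C, transition), site 32 (G↔A, transition), site 41 (U↔A, transversion).
Of the 8 differences, 4 transitions and 4 transversions over 44 sites: P = 4/44 = 0.090909, Q = 4/44 = 0.090909.
d = −0.5·ln(0.727273) − 0.25·ln(0.818182) = −0.5·(-0.318453) − 0.25·(-0.200670) = 0.2094.

0.2094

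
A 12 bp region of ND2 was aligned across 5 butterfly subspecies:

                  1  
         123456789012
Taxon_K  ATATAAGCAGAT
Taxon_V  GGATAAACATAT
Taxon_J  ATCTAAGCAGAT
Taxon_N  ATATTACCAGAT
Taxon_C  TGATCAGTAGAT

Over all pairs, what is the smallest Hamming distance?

1

Pairwise Hamming distances:
  Taxon_K vs Taxon_V: 4
  Taxon_K vs Taxon_J: 1
  Taxon_K vs Taxon_N: 2
  Taxon_K vs Taxon_C: 4
  Taxon_V vs Taxon_J: 5
  Taxon_V vs Taxon_N: 5
  Taxon_V vs Taxon_C: 5
  Taxon_J vs Taxon_N: 3
  Taxon_J vs Taxon_C: 5
  Taxon_N vs Taxon_C: 5
The smallest is 1, between Taxon_K and Taxon_J.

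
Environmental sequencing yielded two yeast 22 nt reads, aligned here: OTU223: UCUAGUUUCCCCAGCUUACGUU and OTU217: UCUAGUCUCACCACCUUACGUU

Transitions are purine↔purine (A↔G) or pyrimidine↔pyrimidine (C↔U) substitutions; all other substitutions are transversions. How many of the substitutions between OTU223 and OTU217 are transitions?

Differing sites — 7:U/C (Ti); 10:C/A (Tv); 14:G/C (Tv).
Of the 3 differences, 1 transition and 2 transversions, so the answer is 1.

1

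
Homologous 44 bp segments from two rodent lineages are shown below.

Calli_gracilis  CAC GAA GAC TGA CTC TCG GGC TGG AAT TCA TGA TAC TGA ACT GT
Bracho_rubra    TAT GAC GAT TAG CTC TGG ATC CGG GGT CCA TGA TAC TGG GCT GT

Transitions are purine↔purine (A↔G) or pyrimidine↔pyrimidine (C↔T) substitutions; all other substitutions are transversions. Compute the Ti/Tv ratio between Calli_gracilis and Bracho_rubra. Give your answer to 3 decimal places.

The sequences differ at positions 1 (C/T, transition), 3 (C/T, transition), 6 (A/C, transversion), 9 (C/T, transition), 11 (G/A, transition), 12 (A/G, transition), 17 (C/G, transversion), 19 (G/A, transition), 20 (G/T, transversion), 22 (T/C, transition), 25 (A/G, transition), 26 (A/G, transition), 28 (T/C, transition), 39 (A/G, transition), 40 (A/G, transition).
Of the 15 differences, 12 transitions and 3 transversions, so Ti/Tv = 12/3 = 4.000.

4.000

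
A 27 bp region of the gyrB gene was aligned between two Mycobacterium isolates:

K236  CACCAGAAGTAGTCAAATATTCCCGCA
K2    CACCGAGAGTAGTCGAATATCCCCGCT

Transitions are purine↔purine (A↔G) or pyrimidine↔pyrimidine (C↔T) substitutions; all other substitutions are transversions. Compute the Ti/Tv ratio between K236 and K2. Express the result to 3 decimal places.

5.000

Mismatches occur at site 5 (A↔G, transition), site 6 (G↔A, transition), site 7 (A↔G, transition), site 15 (A↔G, transition), site 21 (T↔C, transition), site 27 (A↔T, transversion).
Of the 6 differences, 5 transitions and 1 transversion, so Ti/Tv = 5/1 = 5.000.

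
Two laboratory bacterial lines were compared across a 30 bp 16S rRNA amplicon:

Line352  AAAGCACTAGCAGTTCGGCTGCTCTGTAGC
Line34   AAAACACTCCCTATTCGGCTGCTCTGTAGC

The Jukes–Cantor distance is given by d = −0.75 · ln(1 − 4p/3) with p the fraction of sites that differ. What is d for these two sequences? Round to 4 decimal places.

Differing sites — 4:G/A; 9:A/C; 10:G/C; 12:A/T; 13:G/A.
p = 5/30 = 0.166667.
d = −0.75 · ln(1 − (4/3)·0.166667) = −0.75 · ln(0.777777) = −0.75 · (-0.251315) = 0.1885.

0.1885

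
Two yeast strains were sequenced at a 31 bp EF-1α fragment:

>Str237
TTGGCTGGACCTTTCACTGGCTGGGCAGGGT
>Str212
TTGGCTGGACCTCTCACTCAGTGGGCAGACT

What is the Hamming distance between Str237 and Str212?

6

Mismatches occur at site 13 (T↔C), site 19 (G↔C), site 20 (G↔A), site 21 (C↔G), site 29 (G↔A), site 30 (G↔C).
That gives 6 mismatches out of 31 aligned sites, so the Hamming distance is 6.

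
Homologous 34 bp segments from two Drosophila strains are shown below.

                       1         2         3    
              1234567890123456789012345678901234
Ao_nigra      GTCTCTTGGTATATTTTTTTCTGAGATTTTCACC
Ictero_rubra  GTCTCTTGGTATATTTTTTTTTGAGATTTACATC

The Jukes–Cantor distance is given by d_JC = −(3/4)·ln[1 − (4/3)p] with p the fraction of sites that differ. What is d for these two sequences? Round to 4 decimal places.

Mismatches occur at site 21 (C↔T), site 30 (T↔A), site 33 (C↔T).
p = 3/34 = 0.088235.
d = −0.75 · ln(1 − (4/3)·0.088235) = −0.75 · ln(0.882353) = −0.75 · (-0.125163) = 0.0939.

0.0939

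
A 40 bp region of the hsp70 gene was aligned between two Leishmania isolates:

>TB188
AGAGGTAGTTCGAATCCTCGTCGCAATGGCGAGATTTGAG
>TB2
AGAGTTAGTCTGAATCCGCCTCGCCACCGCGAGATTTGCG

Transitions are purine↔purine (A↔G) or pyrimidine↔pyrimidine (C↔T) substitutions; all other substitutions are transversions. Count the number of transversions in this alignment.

6

Differing sites — 5:G/T (Tv); 10:T/C (Ti); 11:C/T (Ti); 18:T/G (Tv); 20:G/C (Tv); 25:A/C (Tv); 27:T/C (Ti); 28:G/C (Tv); 39:A/C (Tv).
Of the 9 differences, 3 transitions and 6 transversions, so the answer is 6.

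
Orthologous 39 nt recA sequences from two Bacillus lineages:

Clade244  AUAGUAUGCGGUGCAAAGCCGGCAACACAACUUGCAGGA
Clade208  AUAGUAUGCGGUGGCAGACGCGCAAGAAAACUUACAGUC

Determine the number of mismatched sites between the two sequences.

Differing sites — 14:C/G; 15:A/C; 17:A/G; 18:G/A; 20:C/G; 21:G/C; 26:C/G; 28:C/A; 34:G/A; 38:G/U; 39:A/C.
That gives 11 mismatches out of 39 aligned sites, so the Hamming distance is 11.

11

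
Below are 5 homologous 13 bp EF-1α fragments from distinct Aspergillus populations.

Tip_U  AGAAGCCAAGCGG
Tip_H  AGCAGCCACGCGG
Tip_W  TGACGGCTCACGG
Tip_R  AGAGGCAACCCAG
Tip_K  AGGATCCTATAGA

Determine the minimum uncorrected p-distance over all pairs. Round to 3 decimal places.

Pairwise Hamming distances:
  Tip_U vs Tip_H: 2
  Tip_U vs Tip_W: 6
  Tip_U vs Tip_R: 5
  Tip_U vs Tip_K: 6
  Tip_H vs Tip_W: 6
  Tip_H vs Tip_R: 5
  Tip_H vs Tip_K: 7
  Tip_W vs Tip_R: 7
  Tip_W vs Tip_K: 9
  Tip_R vs Tip_K: 10
The smallest is 2 mismatches, between Tip_U and Tip_H; p = 2/13 = 0.154.

0.154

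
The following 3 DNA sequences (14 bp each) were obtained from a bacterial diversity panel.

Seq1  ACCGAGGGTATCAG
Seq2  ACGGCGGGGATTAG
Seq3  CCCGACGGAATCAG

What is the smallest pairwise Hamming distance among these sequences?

Pairwise Hamming distances:
  Seq1 vs Seq2: 4
  Seq1 vs Seq3: 3
  Seq2 vs Seq3: 6
The smallest is 3, between Seq1 and Seq3.

3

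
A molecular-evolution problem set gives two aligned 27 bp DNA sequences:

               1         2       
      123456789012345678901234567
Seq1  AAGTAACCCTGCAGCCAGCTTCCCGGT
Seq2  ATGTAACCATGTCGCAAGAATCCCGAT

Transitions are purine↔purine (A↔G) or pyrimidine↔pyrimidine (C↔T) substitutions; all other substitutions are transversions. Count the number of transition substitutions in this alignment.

2

Differing sites — 2:A/T (Tv); 9:C/A (Tv); 12:C/T (Ti); 13:A/C (Tv); 16:C/A (Tv); 19:C/A (Tv); 20:T/A (Tv); 26:G/A (Ti).
Of the 8 differences, 2 transitions and 6 transversions, so the answer is 2.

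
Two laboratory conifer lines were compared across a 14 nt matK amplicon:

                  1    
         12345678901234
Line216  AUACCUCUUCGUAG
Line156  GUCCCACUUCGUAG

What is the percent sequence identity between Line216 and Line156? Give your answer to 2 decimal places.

78.57%

The sequences differ at positions 1 (A/G), 3 (A/C), 6 (U/A).
11 of the 14 sites match, so the percent identity is 11/14 × 100 = 78.57%.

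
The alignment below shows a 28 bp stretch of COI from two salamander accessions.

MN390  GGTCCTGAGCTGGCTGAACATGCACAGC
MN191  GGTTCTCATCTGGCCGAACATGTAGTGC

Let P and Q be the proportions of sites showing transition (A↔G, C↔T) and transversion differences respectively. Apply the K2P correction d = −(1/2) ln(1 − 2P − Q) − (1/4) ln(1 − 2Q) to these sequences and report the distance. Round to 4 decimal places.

0.3050

The sequences differ at positions 4 (C/T, transition), 7 (G/C, transversion), 9 (G/T, transversion), 15 (T/C, transition), 23 (C/T, transition), 25 (C/G, transversion), 26 (A/T, transversion).
Of the 7 differences, 3 transitions and 4 transversions over 28 sites: P = 3/28 = 0.107143, Q = 4/28 = 0.142857.
d = −0.5·ln(0.642857) − 0.25·ln(0.714286) = −0.5·(-0.441833) − 0.25·(-0.336472) = 0.3050.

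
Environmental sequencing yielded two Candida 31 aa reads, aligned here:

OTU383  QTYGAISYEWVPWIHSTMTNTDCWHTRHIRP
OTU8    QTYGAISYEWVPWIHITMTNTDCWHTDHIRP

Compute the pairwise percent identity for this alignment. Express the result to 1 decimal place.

Mismatches occur at site 16 (S→I), site 27 (R→D).
29 of the 31 sites match, so the percent identity is 29/31 × 100 = 93.5%.

93.5%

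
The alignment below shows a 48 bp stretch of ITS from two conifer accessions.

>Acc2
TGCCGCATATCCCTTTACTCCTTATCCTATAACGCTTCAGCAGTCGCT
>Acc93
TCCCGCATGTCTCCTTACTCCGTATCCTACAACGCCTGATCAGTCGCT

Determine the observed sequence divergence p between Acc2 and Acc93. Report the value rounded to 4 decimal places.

0.1875

The sequences differ at positions 2 (G/C), 9 (A/G), 12 (C/T), 14 (T/C), 22 (T/G), 30 (T/C), 36 (T/C), 38 (C/G), 40 (G/T).
There are 9 differences over 48 sites, so p = 9/48 = 0.1875.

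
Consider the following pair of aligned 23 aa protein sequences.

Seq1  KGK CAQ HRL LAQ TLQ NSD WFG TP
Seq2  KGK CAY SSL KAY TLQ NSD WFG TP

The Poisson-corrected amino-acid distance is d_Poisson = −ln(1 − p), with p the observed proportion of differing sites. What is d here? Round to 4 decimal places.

0.2451

Differing sites — 6:Q/Y; 7:H/S; 8:R/S; 10:L/K; 12:Q/Y.
p = 5/23 = 0.217391.
d = −ln(1 − 0.217391) = −ln(0.782609) = 0.2451.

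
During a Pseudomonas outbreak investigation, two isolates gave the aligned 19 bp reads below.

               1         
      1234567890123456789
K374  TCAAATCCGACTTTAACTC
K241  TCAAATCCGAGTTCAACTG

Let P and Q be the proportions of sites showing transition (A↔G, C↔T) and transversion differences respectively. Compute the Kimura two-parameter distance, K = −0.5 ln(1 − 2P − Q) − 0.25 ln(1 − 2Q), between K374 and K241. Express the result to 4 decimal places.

The sequences differ at positions 11 (C/G, transversion), 14 (T/C, transition), 19 (C/G, transversion).
Of the 3 differences, 1 transition and 2 transversions over 19 sites: P = 1/19 = 0.052632, Q = 2/19 = 0.105263.
d = −0.5·ln(0.789473) − 0.25·ln(0.789474) = −0.5·(-0.236390) − 0.25·(-0.236388) = 0.1773.

0.1773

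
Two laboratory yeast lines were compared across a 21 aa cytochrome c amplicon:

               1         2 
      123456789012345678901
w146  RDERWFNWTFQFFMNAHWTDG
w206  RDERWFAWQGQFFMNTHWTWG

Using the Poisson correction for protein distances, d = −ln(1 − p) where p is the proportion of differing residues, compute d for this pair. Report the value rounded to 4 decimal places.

The sequences differ at positions 7 (N/A), 9 (T/Q), 10 (F/G), 16 (A/T), 20 (D/W).
p = 5/21 = 0.238095.
d = −ln(1 − 0.238095) = −ln(0.761905) = 0.2719.

0.2719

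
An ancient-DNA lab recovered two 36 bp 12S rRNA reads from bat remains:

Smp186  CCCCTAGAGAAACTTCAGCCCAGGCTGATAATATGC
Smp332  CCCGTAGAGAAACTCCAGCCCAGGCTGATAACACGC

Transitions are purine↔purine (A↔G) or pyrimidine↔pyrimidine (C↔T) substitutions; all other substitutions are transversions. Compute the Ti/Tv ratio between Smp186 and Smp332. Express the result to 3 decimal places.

The sequences differ at positions 4 (C/G, transversion), 15 (T/C, transition), 32 (T/C, transition), 34 (T/C, transition).
Of the 4 differences, 3 transitions and 1 transversion, so Ti/Tv = 3/1 = 3.000.

3.000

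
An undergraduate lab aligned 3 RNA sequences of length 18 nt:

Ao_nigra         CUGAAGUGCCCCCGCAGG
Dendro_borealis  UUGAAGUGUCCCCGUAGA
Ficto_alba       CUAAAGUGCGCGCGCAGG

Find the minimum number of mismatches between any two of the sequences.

Pairwise Hamming distances:
  Ao_nigra vs Dendro_borealis: 4
  Ao_nigra vs Ficto_alba: 3
  Dendro_borealis vs Ficto_alba: 7
The smallest is 3, between Ao_nigra and Ficto_alba.

3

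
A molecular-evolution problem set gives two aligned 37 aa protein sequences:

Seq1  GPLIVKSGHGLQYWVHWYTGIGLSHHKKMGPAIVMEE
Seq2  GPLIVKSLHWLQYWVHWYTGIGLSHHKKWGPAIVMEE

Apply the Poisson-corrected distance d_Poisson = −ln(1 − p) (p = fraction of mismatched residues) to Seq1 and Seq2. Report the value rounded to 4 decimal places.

0.0846

The sequences differ at positions 8 (G/L), 10 (G/W), 29 (M/W).
p = 3/37 = 0.081081.
d = −ln(1 − 0.081081) = −ln(0.918919) = 0.0846.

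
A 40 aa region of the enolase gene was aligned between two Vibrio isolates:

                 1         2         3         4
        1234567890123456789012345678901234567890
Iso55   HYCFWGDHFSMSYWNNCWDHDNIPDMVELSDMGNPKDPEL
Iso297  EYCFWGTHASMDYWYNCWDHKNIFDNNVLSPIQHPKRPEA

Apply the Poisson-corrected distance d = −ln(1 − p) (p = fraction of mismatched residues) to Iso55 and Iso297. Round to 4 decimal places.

0.5108

The sequences differ at positions 1 (H/E), 7 (D/T), 9 (F/A), 12 (S/D), 15 (N/Y), 21 (D/K), 24 (P/F), 26 (M/N), 27 (V/N), 28 (E/V), 31 (D/P), 32 (M/I), 33 (G/Q), 34 (N/H), 37 (D/R), 40 (L/A).
p = 16/40 = 0.400000.
d = −ln(1 − 0.400000) = −ln(0.600000) = 0.5108.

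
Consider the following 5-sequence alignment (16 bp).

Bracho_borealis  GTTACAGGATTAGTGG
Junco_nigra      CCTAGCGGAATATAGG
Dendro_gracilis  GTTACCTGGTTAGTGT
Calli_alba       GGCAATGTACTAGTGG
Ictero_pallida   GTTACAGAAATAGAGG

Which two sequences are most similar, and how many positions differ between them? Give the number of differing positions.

Pairwise Hamming distances:
  Bracho_borealis vs Junco_nigra: 7
  Bracho_borealis vs Dendro_gracilis: 4
  Bracho_borealis vs Calli_alba: 6
  Bracho_borealis vs Ictero_pallida: 3
  Junco_nigra vs Dendro_gracilis: 9
  Junco_nigra vs Calli_alba: 9
  Junco_nigra vs Ictero_pallida: 6
  Dendro_gracilis vs Calli_alba: 9
  Dendro_gracilis vs Ictero_pallida: 7
  Calli_alba vs Ictero_pallida: 7
The smallest is 3, between Bracho_borealis and Ictero_pallida.

3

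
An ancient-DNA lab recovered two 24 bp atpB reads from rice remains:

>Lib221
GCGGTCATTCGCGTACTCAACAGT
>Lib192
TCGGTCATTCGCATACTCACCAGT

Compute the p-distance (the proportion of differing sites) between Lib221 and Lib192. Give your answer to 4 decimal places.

Mismatches occur at site 1 (G↔T), site 13 (G↔A), site 20 (A↔C).
There are 3 differences over 24 sites, so p = 3/24 = 0.1250.

0.1250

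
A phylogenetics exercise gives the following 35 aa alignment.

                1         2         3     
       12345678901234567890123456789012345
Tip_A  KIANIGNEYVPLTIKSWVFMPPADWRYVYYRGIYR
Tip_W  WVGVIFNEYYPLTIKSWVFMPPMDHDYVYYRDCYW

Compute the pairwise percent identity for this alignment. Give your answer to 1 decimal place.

65.7%

Differing sites — 1:K/W; 2:I/V; 3:A/G; 4:N/V; 6:G/F; 10:V/Y; 23:A/M; 25:W/H; 26:R/D; 32:G/D; 33:I/C; 35:R/W.
23 of the 35 sites match, so the percent identity is 23/35 × 100 = 65.7%.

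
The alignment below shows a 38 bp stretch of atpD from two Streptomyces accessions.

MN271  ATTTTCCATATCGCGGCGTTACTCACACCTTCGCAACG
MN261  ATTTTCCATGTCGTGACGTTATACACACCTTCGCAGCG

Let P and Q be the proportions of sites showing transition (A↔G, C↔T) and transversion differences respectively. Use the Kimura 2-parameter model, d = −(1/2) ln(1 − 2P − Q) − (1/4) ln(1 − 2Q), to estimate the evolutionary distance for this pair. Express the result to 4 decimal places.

0.1844

Mismatches occur at site 10 (A→G, transition), site 14 (C→T, transition), site 16 (G→A, transition), site 22 (C→T, transition), site 23 (T→A, transversion), site 36 (A→G, transition).
Of the 6 differences, 5 transitions and 1 transversion over 38 sites: P = 5/38 = 0.131579, Q = 1/38 = 0.026316.
d = −0.5·ln(0.710526) − 0.25·ln(0.947368) = −0.5·(-0.341750) − 0.25·(-0.054068) = 0.1844.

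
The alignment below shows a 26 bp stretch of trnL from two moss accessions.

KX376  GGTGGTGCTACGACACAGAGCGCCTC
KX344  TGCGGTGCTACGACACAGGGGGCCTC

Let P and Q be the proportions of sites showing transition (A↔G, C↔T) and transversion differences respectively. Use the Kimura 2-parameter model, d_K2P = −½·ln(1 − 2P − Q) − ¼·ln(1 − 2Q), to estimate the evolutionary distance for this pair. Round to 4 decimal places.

Mismatches occur at site 1 (G→T, transversion), site 3 (T→C, transition), site 19 (A→G, transition), site 21 (C→G, transversion).
Of the 4 differences, 2 transitions and 2 transversions over 26 sites: P = 2/26 = 0.076923, Q = 2/26 = 0.076923.
d = −0.5·ln(0.769231) − 0.25·ln(0.846154) = −0.5·(-0.262364) − 0.25·(-0.167054) = 0.1729.

0.1729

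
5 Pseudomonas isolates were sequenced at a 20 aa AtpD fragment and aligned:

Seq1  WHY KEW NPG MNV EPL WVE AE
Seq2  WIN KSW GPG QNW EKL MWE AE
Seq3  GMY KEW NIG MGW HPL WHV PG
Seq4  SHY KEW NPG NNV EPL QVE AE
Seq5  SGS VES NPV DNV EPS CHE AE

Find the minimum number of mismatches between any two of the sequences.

Pairwise Hamming distances:
  Seq1 vs Seq2: 9
  Seq1 vs Seq3: 10
  Seq1 vs Seq4: 3
  Seq1 vs Seq5: 10
  Seq2 vs Seq3: 15
  Seq2 vs Seq4: 10
  Seq2 vs Seq5: 14
  Seq3 vs Seq4: 12
  Seq3 vs Seq5: 16
  Seq4 vs Seq5: 9
The smallest is 3, between Seq1 and Seq4.

3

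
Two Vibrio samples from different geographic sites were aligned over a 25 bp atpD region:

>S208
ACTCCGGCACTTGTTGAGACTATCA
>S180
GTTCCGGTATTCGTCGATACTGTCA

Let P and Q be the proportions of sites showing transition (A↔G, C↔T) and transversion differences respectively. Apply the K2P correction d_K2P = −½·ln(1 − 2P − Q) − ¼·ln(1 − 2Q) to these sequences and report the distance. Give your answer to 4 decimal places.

The sequences differ at positions 1 (A/G, transition), 2 (C/T, transition), 8 (C/T, transition), 10 (C/T, transition), 12 (T/C, transition), 15 (T/C, transition), 18 (G/T, transversion), 22 (A/G, transition).
Of the 8 differences, 7 transitions and 1 transversion over 25 sites: P = 7/25 = 0.280000, Q = 1/25 = 0.040000.
d = −0.5·ln(0.400000) − 0.25·ln(0.920000) = −0.5·(-0.916291) − 0.25·(-0.083382) = 0.4790.

0.4790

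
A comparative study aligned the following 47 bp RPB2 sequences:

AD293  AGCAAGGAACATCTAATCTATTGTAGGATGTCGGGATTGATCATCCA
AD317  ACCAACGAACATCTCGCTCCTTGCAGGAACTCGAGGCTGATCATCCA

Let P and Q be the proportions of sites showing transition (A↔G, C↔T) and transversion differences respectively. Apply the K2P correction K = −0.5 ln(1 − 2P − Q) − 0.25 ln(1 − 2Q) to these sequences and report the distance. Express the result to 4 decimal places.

0.3893

Differing sites — 2:G/C (Tv); 6:G/C (Tv); 15:A/C (Tv); 16:A/G (Ti); 17:T/C (Ti); 18:C/T (Ti); 19:T/C (Ti); 20:A/C (Tv); 24:T/C (Ti); 29:T/A (Tv); 30:G/C (Tv); 34:G/A (Ti); 36:A/G (Ti); 37:T/C (Ti).
Of the 14 differences, 8 transitions and 6 transversions over 47 sites: P = 8/47 = 0.170213, Q = 6/47 = 0.127660.
d = −0.5·ln(0.531914) − 0.25·ln(0.744680) = −0.5·(-0.631273) − 0.25·(-0.294801) = 0.3893.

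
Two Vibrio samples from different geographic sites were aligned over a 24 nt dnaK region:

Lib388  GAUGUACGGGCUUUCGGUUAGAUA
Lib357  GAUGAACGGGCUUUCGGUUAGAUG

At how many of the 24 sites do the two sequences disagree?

The sequences differ at positions 5 (U/A), 24 (A/G).
That gives 2 mismatches out of 24 aligned sites, so the Hamming distance is 2.

2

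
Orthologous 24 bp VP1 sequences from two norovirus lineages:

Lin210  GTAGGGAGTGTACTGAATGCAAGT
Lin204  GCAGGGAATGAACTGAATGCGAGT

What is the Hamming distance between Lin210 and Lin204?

4

Differing sites — 2:T/C; 8:G/A; 11:T/A; 21:A/G.
That gives 4 mismatches out of 24 aligned sites, so the Hamming distance is 4.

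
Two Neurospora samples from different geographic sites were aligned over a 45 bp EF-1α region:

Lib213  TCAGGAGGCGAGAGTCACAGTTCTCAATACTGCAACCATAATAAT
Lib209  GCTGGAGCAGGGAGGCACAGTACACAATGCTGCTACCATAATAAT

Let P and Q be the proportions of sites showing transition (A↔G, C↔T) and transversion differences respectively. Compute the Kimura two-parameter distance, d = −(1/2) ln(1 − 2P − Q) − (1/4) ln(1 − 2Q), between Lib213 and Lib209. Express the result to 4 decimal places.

0.2649

The sequences differ at positions 1 (T/G, transversion), 3 (A/T, transversion), 8 (G/C, transversion), 9 (C/A, transversion), 11 (A/G, transition), 15 (T/G, transversion), 22 (T/A, transversion), 24 (T/A, transversion), 29 (A/G, transition), 34 (A/T, transversion).
Of the 10 differences, 2 transitions and 8 transversions over 45 sites: P = 2/45 = 0.044444, Q = 8/45 = 0.177778.
d = −0.5·ln(0.733334) − 0.25·ln(0.644444) = −0.5·(-0.310154) − 0.25·(-0.439367) = 0.2649.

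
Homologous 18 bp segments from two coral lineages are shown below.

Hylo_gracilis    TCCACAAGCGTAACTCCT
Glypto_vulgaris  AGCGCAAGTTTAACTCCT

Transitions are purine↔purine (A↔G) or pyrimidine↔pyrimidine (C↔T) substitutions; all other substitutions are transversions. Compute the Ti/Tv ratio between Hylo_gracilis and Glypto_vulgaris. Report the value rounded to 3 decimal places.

0.667

Mismatches occur at site 1 (T/A, transversion), site 2 (C/G, transversion), site 4 (A/G, transition), site 9 (C/T, transition), site 10 (G/T, transversion).
Of the 5 differences, 2 transitions and 3 transversions, so Ti/Tv = 2/3 = 0.667.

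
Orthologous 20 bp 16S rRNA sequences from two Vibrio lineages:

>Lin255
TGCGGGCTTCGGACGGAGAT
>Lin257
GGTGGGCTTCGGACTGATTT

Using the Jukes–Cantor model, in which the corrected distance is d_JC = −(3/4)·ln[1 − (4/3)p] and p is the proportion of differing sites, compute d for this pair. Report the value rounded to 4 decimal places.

Mismatches occur at site 1 (T/G), site 3 (C/T), site 15 (G/T), site 18 (G/T), site 19 (A/T).
p = 5/20 = 0.250000.
d = −0.75 · ln(1 − (4/3)·0.250000) = −0.75 · ln(0.666667) = −0.75 · (-0.405465) = 0.3041.

0.3041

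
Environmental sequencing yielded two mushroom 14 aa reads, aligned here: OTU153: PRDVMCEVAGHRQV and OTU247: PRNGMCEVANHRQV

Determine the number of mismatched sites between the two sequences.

The sequences differ at positions 3 (D/N), 4 (V/G), 10 (G/N).
That gives 3 mismatches out of 14 aligned sites, so the Hamming distance is 3.

3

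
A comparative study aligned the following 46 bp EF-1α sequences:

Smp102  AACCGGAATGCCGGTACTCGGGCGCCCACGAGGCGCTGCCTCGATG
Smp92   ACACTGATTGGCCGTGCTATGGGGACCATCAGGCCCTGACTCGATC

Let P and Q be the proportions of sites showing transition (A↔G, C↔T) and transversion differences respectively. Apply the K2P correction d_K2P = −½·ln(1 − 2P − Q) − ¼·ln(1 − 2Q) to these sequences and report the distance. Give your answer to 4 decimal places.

0.4828

Differing sites — 2:A/C (Tv); 3:C/A (Tv); 5:G/T (Tv); 8:A/T (Tv); 11:C/G (Tv); 13:G/C (Tv); 16:A/G (Ti); 19:C/A (Tv); 20:G/T (Tv); 23:C/G (Tv); 25:C/A (Tv); 29:C/T (Ti); 30:G/C (Tv); 35:G/C (Tv); 39:C/A (Tv); 46:G/C (Tv).
Of the 16 differences, 2 transitions and 14 transversions over 46 sites: P = 2/46 = 0.043478, Q = 14/46 = 0.304348.
d = −0.5·ln(0.608696) − 0.25·ln(0.391304) = −0.5·(-0.496436) − 0.25·(-0.938271) = 0.4828.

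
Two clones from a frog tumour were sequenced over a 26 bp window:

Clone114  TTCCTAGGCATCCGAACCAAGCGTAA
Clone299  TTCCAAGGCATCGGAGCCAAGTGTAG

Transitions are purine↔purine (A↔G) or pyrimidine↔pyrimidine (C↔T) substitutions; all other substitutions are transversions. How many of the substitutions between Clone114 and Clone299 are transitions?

3

Differing sites — 5:T/A (Tv); 13:C/G (Tv); 16:A/G (Ti); 22:C/T (Ti); 26:A/G (Ti).
Of the 5 differences, 3 transitions and 2 transversions, so the answer is 3.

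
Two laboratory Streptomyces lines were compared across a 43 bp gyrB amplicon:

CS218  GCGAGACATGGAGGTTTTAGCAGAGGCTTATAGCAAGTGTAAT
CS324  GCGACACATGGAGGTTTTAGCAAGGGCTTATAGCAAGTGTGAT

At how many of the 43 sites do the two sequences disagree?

4

Mismatches occur at site 5 (G↔C), site 23 (G↔A), site 24 (A↔G), site 41 (A↔G).
That gives 4 mismatches out of 43 aligned sites, so the Hamming distance is 4.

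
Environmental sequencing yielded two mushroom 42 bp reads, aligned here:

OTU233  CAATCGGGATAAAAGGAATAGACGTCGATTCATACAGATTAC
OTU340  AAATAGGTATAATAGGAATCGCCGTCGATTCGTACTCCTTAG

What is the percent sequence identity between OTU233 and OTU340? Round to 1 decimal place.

73.8%

The sequences differ at positions 1 (C/A), 5 (C/A), 8 (G/T), 13 (A/T), 20 (A/C), 22 (A/C), 32 (A/G), 36 (A/T), 37 (G/C), 38 (A/C), 42 (C/G).
31 of the 42 sites match, so the percent identity is 31/42 × 100 = 73.8%.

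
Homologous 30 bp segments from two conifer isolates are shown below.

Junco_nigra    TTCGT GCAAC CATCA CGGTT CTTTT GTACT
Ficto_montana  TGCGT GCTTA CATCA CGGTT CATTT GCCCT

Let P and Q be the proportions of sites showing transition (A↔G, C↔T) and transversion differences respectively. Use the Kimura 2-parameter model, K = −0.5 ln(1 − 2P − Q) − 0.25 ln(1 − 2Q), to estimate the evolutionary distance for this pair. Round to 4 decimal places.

Mismatches occur at site 2 (T↔G, transversion), site 8 (A↔T, transversion), site 9 (A↔T, transversion), site 10 (C↔A, transversion), site 22 (T↔A, transversion), site 27 (T↔C, transition), site 28 (A↔C, transversion).
Of the 7 differences, 1 transition and 6 transversions over 30 sites: P = 1/30 = 0.033333, Q = 6/30 = 0.200000.
d = −0.5·ln(0.733334) − 0.25·ln(0.600000) = −0.5·(-0.310154) − 0.25·(-0.510826) = 0.2828.

0.2828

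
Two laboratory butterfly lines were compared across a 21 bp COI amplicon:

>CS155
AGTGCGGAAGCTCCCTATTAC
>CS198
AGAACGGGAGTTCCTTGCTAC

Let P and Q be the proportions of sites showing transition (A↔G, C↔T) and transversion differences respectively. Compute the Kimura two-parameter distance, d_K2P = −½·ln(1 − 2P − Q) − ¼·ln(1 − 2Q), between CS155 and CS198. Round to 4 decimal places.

Differing sites — 3:T/A (Tv); 4:G/A (Ti); 8:A/G (Ti); 11:C/T (Ti); 15:C/T (Ti); 17:A/G (Ti); 18:T/C (Ti).
Of the 7 differences, 6 transitions and 1 transversion over 21 sites: P = 6/21 = 0.285714, Q = 1/21 = 0.047619.
d = −0.5·ln(0.380953) − 0.25·ln(0.904762) = −0.5·(-0.965079) − 0.25·(-0.100083) = 0.5076.

0.5076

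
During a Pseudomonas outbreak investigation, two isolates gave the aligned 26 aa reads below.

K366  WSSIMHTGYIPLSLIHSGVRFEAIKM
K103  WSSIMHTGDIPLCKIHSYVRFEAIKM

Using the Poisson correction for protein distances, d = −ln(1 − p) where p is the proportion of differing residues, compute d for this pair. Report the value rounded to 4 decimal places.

0.1671

Mismatches occur at site 9 (Y↔D), site 13 (S↔C), site 14 (L↔K), site 18 (G↔Y).
p = 4/26 = 0.153846.
d = −ln(1 − 0.153846) = −ln(0.846154) = 0.1671.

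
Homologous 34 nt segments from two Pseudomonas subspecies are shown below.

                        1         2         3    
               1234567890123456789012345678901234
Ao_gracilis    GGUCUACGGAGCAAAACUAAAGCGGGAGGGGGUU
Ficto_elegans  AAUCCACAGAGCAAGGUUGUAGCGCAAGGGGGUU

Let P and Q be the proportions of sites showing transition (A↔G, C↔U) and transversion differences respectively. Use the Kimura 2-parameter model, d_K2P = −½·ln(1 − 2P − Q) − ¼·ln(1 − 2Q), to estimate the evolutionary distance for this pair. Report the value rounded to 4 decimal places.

Mismatches occur at site 1 (G/A, transition), site 2 (G/A, transition), site 5 (U/C, transition), site 8 (G/A, transition), site 15 (A/G, transition), site 16 (A/G, transition), site 17 (C/U, transition), site 19 (A/G, transition), site 20 (A/U, transversion), site 25 (G/C, transversion), site 26 (G/A, transition).
Of the 11 differences, 9 transitions and 2 transversions over 34 sites: P = 9/34 = 0.264706, Q = 2/34 = 0.058824.
d = −0.5·ln(0.411764) − 0.25·ln(0.882352) = −0.5·(-0.887305) − 0.25·(-0.125164) = 0.4749.

0.4749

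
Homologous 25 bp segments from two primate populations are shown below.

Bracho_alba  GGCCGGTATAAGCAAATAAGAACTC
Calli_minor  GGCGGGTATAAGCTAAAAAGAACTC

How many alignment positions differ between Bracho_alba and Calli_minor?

Mismatches occur at site 4 (C/G), site 14 (A/T), site 17 (T/A).
That gives 3 mismatches out of 25 aligned sites, so the Hamming distance is 3.

3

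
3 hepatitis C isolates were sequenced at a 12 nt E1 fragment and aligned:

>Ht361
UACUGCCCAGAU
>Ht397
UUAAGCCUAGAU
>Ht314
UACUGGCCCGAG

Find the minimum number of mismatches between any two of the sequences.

Pairwise Hamming distances:
  Ht361 vs Ht397: 4
  Ht361 vs Ht314: 3
  Ht397 vs Ht314: 7
The smallest is 3, between Ht361 and Ht314.

3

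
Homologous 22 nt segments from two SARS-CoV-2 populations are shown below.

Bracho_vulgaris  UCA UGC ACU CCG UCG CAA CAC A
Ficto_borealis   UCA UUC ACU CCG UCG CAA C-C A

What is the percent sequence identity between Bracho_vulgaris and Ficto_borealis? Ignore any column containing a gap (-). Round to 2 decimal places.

Excluding the 1 gap column leaves 21 comparable sites.
A single mismatch occurs at site 5 (G→U).
20 of the 21 comparable sites match, so the percent identity is 20/21 × 100 = 95.24%.

95.24%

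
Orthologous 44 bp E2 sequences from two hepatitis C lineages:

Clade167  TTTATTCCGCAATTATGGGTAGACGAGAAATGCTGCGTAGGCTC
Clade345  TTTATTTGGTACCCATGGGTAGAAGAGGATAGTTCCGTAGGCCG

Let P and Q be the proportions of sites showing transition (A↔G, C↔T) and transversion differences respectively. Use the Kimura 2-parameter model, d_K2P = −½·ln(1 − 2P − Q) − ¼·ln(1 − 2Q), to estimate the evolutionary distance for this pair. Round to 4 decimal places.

0.4201

Differing sites — 7:C/T (Ti); 8:C/G (Tv); 10:C/T (Ti); 12:A/C (Tv); 13:T/C (Ti); 14:T/C (Ti); 24:C/A (Tv); 28:A/G (Ti); 30:A/T (Tv); 31:T/A (Tv); 33:C/T (Ti); 35:G/C (Tv); 43:T/C (Ti); 44:C/G (Tv).
Of the 14 differences, 7 transitions and 7 transversions over 44 sites: P = 7/44 = 0.159091, Q = 7/44 = 0.159091.
d = −0.5·ln(0.522727) − 0.25·ln(0.681818) = −0.5·(-0.648696) − 0.25·(-0.382993) = 0.4201.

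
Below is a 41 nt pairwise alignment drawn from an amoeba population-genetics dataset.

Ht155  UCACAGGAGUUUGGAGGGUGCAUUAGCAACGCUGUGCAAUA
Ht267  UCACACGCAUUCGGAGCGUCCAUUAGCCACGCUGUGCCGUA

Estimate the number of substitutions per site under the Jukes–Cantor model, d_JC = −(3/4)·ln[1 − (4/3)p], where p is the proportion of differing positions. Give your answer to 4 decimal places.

The sequences differ at positions 6 (G/C), 8 (A/C), 9 (G/A), 12 (U/C), 17 (G/C), 20 (G/C), 28 (A/C), 38 (A/C), 39 (A/G).
p = 9/41 = 0.219512.
d = −0.75 · ln(1 − (4/3)·0.219512) = −0.75 · ln(0.707317) = −0.75 · (-0.346276) = 0.2597.

0.2597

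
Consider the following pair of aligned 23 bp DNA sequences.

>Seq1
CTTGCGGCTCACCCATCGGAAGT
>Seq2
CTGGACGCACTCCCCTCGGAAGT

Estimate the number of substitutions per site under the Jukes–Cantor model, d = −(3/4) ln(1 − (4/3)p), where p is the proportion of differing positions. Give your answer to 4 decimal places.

The sequences differ at positions 3 (T/G), 5 (C/A), 6 (G/C), 9 (T/A), 11 (A/T), 15 (A/C).
p = 6/23 = 0.260870.
d = −0.75 · ln(1 − (4/3)·0.260870) = −0.75 · ln(0.652173) = −0.75 · (-0.427445) = 0.3206.

0.3206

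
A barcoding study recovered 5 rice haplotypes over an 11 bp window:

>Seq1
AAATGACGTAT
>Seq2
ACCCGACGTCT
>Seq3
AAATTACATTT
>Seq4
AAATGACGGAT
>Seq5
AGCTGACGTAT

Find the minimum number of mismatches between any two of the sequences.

Pairwise Hamming distances:
  Seq1 vs Seq2: 4
  Seq1 vs Seq3: 3
  Seq1 vs Seq4: 1
  Seq1 vs Seq5: 2
  Seq2 vs Seq3: 6
  Seq2 vs Seq4: 5
  Seq2 vs Seq5: 3
  Seq3 vs Seq4: 4
  Seq3 vs Seq5: 5
  Seq4 vs Seq5: 3
The smallest is 1, between Seq1 and Seq4.

1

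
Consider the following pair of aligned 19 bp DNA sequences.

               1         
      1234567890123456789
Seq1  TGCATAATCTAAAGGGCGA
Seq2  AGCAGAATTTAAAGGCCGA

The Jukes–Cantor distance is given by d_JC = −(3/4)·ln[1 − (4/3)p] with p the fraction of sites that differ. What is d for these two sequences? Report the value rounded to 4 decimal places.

0.2471

The sequences differ at positions 1 (T/A), 5 (T/G), 9 (C/T), 16 (G/C).
p = 4/19 = 0.210526.
d = −0.75 · ln(1 − (4/3)·0.210526) = −0.75 · ln(0.719299) = −0.75 · (-0.329478) = 0.2471.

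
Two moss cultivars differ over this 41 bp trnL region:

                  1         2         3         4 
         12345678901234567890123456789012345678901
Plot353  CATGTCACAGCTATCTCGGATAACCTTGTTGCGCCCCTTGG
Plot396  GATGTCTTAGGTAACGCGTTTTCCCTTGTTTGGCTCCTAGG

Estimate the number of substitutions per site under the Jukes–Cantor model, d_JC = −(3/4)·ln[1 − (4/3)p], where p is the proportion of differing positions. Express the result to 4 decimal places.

0.4556

Differing sites — 1:C/G; 7:A/T; 8:C/T; 11:C/G; 14:T/A; 16:T/G; 19:G/T; 20:A/T; 22:A/T; 23:A/C; 31:G/T; 32:C/G; 35:C/T; 39:T/A.
p = 14/41 = 0.341463.
d = −0.75 · ln(1 − (4/3)·0.341463) = −0.75 · ln(0.544716) = −0.75 · (-0.607491) = 0.4556.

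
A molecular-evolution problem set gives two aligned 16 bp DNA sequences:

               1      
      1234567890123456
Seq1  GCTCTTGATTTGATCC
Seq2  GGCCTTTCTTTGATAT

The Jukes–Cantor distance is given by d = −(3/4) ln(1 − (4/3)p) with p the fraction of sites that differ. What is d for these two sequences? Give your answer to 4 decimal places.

Differing sites — 2:C/G; 3:T/C; 7:G/T; 8:A/C; 15:C/A; 16:C/T.
p = 6/16 = 0.375000.
d = −0.75 · ln(1 − (4/3)·0.375000) = −0.75 · ln(0.500000) = −0.75 · (-0.693147) = 0.5199.

0.5199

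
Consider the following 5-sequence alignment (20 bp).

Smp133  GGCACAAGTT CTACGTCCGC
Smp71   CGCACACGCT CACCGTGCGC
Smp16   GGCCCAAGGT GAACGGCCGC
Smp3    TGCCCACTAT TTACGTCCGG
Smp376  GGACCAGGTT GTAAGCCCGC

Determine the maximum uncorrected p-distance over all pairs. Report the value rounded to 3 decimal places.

Pairwise Hamming distances:
  Smp133 vs Smp71: 6
  Smp133 vs Smp16: 5
  Smp133 vs Smp3: 7
  Smp133 vs Smp376: 6
  Smp71 vs Smp16: 8
  Smp71 vs Smp3: 9
  Smp71 vs Smp376: 11
  Smp16 vs Smp3: 8
  Smp16 vs Smp376: 6
  Smp3 vs Smp376: 9
The largest is 11 mismatches, between Smp71 and Smp376; p = 11/20 = 0.550.

0.550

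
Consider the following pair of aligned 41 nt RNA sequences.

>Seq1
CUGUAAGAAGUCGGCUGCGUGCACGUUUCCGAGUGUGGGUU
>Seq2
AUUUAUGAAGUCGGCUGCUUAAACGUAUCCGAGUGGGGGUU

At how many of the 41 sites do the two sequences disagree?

The sequences differ at positions 1 (C/A), 3 (G/U), 6 (A/U), 19 (G/U), 21 (G/A), 22 (C/A), 27 (U/A), 36 (U/G).
That gives 8 mismatches out of 41 aligned sites, so the Hamming distance is 8.

8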